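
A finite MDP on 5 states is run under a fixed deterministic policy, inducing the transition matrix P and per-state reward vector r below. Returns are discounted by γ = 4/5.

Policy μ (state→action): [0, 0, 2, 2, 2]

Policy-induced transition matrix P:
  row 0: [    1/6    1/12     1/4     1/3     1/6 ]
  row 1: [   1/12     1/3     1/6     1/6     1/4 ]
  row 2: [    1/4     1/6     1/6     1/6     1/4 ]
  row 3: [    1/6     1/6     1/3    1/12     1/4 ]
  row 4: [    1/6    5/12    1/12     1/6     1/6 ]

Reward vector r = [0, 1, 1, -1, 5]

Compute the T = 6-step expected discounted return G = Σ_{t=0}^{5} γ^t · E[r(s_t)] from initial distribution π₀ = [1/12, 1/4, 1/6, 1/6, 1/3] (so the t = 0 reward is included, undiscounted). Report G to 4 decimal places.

G = 5.5741

t=0: π = [0.0833, 0.2500, 0.1667, 0.1667, 0.3333], E[r] = 1.9167, γ^t·E[r] = 1.916667, running G = 1.916667
t=1: π = [0.1597, 0.2847, 0.1736, 0.1667, 0.2153], E[r] = 1.3681, γ^t·E[r] = 1.094444, running G = 3.011111
t=2: π = [0.1574, 0.2546, 0.1898, 0.1794, 0.2188], E[r] = 1.3588, γ^t·E[r] = 0.869630, running G = 3.880741
t=3: π = [0.1613, 0.2507, 0.1915, 0.1780, 0.2187], E[r] = 1.3574, γ^t·E[r] = 0.695012, running G = 4.575753
t=4: π = [0.1617, 0.2497, 0.1915, 0.1787, 0.2183], E[r] = 1.3542, γ^t·E[r] = 0.554680, running G = 5.130433
t=5: π = [0.1618, 0.2494, 0.1917, 0.1787, 0.2183], E[r] = 1.3540, γ^t·E[r] = 0.443688, running G = 5.574121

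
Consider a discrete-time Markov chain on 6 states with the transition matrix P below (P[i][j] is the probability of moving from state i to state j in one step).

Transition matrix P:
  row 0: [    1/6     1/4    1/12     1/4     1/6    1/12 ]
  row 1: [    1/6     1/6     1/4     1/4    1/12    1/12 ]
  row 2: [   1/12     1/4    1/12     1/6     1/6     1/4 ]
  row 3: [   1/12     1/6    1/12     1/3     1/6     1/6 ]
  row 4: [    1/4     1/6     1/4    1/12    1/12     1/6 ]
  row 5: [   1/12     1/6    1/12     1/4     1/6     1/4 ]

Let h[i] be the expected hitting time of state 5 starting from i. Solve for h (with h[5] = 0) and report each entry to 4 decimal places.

First-step conditioning: h[5] = 0; for i ≠ 5, h[i] = 1 + Σ_k P[i][k]·h[k].
  h[0] = 1 + 1/6·h[0] + 1/4·h[1] + 1/12·h[2] + 1/4·h[3] + 1/6·h[4]
  h[1] = 1 + 1/6·h[0] + 1/6·h[1] + 1/4·h[2] + 1/4·h[3] + 1/12·h[4]
  h[2] = 1 + 1/12·h[0] + 1/4·h[1] + 1/12·h[2] + 1/6·h[3] + 1/6·h[4]
  h[3] = 1 + 1/12·h[0] + 1/6·h[1] + 1/12·h[2] + 1/3·h[3] + 1/6·h[4]
  h[4] = 1 + 1/4·h[0] + 1/6·h[1] + 1/4·h[2] + 1/12·h[3] + 1/12·h[4]
Solving the 5×5 linear system over states ≠ 5 gives exactly h = [8064/1111, 720/101, 6780/1111, 7344/1111, 7368/1111, 0] (h[5] = 0 is the target).

h = [7.2583, 7.1287, 6.1026, 6.6103, 6.6319, 0.0000]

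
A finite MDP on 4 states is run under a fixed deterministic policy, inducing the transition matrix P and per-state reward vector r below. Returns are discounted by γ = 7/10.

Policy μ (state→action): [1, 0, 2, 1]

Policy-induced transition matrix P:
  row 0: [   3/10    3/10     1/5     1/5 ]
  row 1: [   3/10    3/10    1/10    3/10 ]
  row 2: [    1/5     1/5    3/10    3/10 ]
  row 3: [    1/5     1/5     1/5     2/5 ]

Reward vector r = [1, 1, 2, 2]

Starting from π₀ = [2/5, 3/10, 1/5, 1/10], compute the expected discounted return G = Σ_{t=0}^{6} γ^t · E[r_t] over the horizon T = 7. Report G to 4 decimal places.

t=0: π = [0.4000, 0.3000, 0.2000, 0.1000], E[r] = 1.3000, γ^t·E[r] = 1.300000, running G = 1.300000
t=1: π = [0.2700, 0.2700, 0.1900, 0.2700], E[r] = 1.4600, γ^t·E[r] = 1.022000, running G = 2.322000
t=2: π = [0.2540, 0.2540, 0.1920, 0.3000], E[r] = 1.4920, γ^t·E[r] = 0.731080, running G = 3.053080
t=3: π = [0.2508, 0.2508, 0.1938, 0.3046], E[r] = 1.4984, γ^t·E[r] = 0.513951, running G = 3.567031
t=4: π = [0.2502, 0.2502, 0.1943, 0.3054], E[r] = 1.4997, γ^t·E[r] = 0.360073, running G = 3.927104
t=5: π = [0.2500, 0.2500, 0.1944, 0.3055], E[r] = 1.4999, γ^t·E[r] = 0.252094, running G = 4.179199
t=6: π = [0.2500, 0.2500, 0.1944, 0.3055], E[r] = 1.5000, γ^t·E[r] = 0.176472, running G = 4.355671

G = 4.3557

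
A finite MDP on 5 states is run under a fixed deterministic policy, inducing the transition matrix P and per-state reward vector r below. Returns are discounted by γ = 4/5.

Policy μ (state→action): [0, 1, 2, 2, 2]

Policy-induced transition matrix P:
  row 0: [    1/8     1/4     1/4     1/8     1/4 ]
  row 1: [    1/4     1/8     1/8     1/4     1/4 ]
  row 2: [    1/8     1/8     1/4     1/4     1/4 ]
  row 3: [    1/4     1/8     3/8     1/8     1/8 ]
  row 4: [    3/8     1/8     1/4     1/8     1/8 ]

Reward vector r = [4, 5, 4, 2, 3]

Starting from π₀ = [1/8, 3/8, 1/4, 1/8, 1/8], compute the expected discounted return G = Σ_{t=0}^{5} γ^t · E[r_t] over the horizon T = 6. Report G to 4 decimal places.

t=0: π = [0.1250, 0.3750, 0.2500, 0.1250, 0.1250], E[r] = 4.0000, γ^t·E[r] = 4.000000, running G = 4.000000
t=1: π = [0.2188, 0.1406, 0.2188, 0.2031, 0.2188], E[r] = 3.5156, γ^t·E[r] = 2.812500, running G = 6.812500
t=2: π = [0.2227, 0.1523, 0.2578, 0.1699, 0.1973], E[r] = 3.6152, γ^t·E[r] = 2.313750, running G = 9.126250
t=3: π = [0.2146, 0.1528, 0.2522, 0.1763, 0.2041], E[r] = 3.5962, γ^t·E[r] = 1.841250, running G = 10.967500
t=4: π = [0.2172, 0.1518, 0.2529, 0.1756, 0.2025], E[r] = 3.5981, γ^t·E[r] = 1.473788, running G = 12.441288
t=5: π = [0.2165, 0.1521, 0.2530, 0.1756, 0.2027], E[r] = 3.5982, γ^t·E[r] = 1.179064, running G = 13.620351

G = 13.6204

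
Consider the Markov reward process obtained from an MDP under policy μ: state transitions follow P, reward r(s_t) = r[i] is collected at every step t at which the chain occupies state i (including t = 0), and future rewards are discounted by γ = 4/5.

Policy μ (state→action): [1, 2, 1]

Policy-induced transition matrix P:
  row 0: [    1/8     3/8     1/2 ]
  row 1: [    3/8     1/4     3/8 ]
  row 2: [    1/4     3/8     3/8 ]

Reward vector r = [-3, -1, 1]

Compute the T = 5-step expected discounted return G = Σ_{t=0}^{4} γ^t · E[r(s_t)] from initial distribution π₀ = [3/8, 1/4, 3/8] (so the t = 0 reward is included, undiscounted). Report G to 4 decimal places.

G = -2.6074

t=0: π = [0.3750, 0.2500, 0.3750], E[r] = -1.0000, γ^t·E[r] = -1.000000, running G = -1.000000
t=1: π = [0.2344, 0.3438, 0.4219], E[r] = -0.6250, γ^t·E[r] = -0.500000, running G = -1.500000
t=2: π = [0.2637, 0.3320, 0.4043], E[r] = -0.7188, γ^t·E[r] = -0.460000, running G = -1.960000
t=3: π = [0.2585, 0.3335, 0.4080], E[r] = -0.7012, γ^t·E[r] = -0.359000, running G = -2.319000
t=4: π = [0.2594, 0.3333, 0.4073], E[r] = -0.7041, γ^t·E[r] = -0.288400, running G = -2.607400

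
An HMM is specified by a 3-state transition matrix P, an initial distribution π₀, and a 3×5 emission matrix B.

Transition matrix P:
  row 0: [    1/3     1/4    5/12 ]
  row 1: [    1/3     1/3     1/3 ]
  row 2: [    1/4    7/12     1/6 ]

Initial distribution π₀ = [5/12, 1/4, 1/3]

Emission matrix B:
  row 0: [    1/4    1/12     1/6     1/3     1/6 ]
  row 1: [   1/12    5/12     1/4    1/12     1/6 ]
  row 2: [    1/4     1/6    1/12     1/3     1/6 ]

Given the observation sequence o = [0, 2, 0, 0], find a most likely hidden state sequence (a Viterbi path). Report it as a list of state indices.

t=0: δ = [1.042e-01, 2.083e-02, 8.333e-02]  (obs o_0=0)
t=1: δ = [5.787e-03, 1.215e-02, 3.617e-03]  ψ = [0, 2, 0]  (obs o_1=2)
t=2: δ = [1.013e-03, 3.376e-04, 1.013e-03]  ψ = [1, 1, 1]  (obs o_2=0)
t=3: δ = [8.439e-05, 4.923e-05, 1.055e-04]  ψ = [0, 2, 0]  (obs o_3=0)
backtrack: best end state = 2; path = [2, 1, 0, 2]

path = [2, 1, 0, 2]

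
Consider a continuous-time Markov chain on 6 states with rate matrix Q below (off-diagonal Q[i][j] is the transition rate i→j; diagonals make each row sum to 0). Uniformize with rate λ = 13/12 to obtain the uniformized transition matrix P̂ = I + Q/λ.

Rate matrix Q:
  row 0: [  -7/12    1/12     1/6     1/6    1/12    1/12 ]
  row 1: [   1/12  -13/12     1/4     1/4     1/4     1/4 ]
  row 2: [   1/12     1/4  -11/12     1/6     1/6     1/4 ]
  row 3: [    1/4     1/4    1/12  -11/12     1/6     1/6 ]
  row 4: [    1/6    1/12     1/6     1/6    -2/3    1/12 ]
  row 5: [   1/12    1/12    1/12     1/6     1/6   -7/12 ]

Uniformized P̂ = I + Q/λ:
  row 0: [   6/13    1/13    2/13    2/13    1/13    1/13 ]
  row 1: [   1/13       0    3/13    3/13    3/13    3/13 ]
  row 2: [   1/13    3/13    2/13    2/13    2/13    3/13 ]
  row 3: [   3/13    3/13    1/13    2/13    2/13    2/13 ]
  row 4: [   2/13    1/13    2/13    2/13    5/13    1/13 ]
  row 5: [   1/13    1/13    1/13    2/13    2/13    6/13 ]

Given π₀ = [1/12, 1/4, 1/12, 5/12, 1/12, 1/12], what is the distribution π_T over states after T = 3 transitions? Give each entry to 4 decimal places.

t=0: π = [0.0833, 0.2500, 0.0833, 0.4167, 0.0833, 0.0833]
t=1: π = [0.1795, 0.1346, 0.1346, 0.1731, 0.1859, 0.1923]
t=2: π = [0.1869, 0.1139, 0.1361, 0.1642, 0.1933, 0.2056]
t=3: π = [0.1889, 0.1144, 0.1342, 0.1626, 0.1928, 0.2071]

π = [0.1889, 0.1144, 0.1342, 0.1626, 0.1928, 0.2071]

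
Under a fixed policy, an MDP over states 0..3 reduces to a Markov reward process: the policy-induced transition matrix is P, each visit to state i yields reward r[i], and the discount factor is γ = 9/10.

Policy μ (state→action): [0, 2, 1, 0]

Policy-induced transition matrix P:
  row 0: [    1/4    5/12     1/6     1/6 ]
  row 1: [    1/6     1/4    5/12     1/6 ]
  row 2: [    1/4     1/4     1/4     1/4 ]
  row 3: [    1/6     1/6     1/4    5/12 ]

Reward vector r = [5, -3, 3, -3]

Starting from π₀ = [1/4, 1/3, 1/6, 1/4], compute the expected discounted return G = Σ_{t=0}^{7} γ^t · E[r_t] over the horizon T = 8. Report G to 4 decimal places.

G = 1.4962

t=0: π = [0.2500, 0.3333, 0.1667, 0.2500], E[r] = 0.0000, γ^t·E[r] = 0.000000, running G = 0.000000
t=1: π = [0.2014, 0.2708, 0.2847, 0.2431], E[r] = 0.3194, γ^t·E[r] = 0.287500, running G = 0.287500
t=2: π = [0.2072, 0.2633, 0.2784, 0.2512], E[r] = 0.3275, γ^t·E[r] = 0.265313, running G = 0.552813
t=3: π = [0.2071, 0.2636, 0.2766, 0.2527], E[r] = 0.3167, γ^t·E[r] = 0.230906, running G = 0.783719
t=4: π = [0.2070, 0.2635, 0.2767, 0.2529], E[r] = 0.3159, γ^t·E[r] = 0.207241, running G = 0.990960
t=5: π = [0.2070, 0.2634, 0.2767, 0.2529], E[r] = 0.3157, γ^t·E[r] = 0.186444, running G = 1.177404
t=6: π = [0.2070, 0.2634, 0.2767, 0.2530], E[r] = 0.3157, γ^t·E[r] = 0.167772, running G = 1.345176
t=7: π = [0.2070, 0.2634, 0.2767, 0.2530], E[r] = 0.3157, γ^t·E[r] = 0.150990, running G = 1.496166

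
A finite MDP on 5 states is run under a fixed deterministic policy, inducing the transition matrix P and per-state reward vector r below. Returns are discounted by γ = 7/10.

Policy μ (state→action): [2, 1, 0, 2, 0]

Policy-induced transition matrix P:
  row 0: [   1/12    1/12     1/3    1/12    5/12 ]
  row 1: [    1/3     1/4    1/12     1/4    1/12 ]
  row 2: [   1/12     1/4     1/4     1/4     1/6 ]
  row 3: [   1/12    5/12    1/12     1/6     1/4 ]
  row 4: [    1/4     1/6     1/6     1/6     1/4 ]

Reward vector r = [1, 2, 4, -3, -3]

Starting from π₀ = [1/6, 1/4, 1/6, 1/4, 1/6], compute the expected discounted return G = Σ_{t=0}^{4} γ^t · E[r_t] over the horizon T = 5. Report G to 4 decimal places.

G = 0.2812

t=0: π = [0.1667, 0.2500, 0.1667, 0.2500, 0.1667], E[r] = 0.0833, γ^t·E[r] = 0.083333, running G = 0.083333
t=1: π = [0.1736, 0.2500, 0.1667, 0.1875, 0.2222], E[r] = 0.1111, γ^t·E[r] = 0.077778, running G = 0.161111
t=2: π = [0.1829, 0.2338, 0.1730, 0.1869, 0.2234], E[r] = 0.1117, γ^t·E[r] = 0.054728, running G = 0.215839
t=3: π = [0.1790, 0.2321, 0.1765, 0.1853, 0.2271], E[r] = 0.1119, γ^t·E[r] = 0.038376, running G = 0.254215
t=4: π = [0.1792, 0.2321, 0.1764, 0.1858, 0.2264], E[r] = 0.1124, γ^t·E[r] = 0.026994, running G = 0.281209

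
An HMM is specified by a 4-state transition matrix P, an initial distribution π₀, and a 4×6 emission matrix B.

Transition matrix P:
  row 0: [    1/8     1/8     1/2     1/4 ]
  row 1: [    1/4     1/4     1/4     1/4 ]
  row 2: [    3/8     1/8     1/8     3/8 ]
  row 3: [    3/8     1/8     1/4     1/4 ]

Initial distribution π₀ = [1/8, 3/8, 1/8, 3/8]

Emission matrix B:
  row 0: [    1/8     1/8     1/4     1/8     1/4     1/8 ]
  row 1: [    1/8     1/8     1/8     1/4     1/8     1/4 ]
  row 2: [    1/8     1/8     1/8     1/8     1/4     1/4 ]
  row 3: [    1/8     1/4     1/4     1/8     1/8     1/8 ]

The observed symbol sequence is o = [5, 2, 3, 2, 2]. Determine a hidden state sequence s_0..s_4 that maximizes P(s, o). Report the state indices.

path = [1, 0, 2, 3, 0]

t=0: δ = [1.562e-02, 9.375e-02, 3.125e-02, 4.688e-02]  (obs o_0=5)
t=1: δ = [5.859e-03, 2.930e-03, 2.930e-03, 5.859e-03]  ψ = [1, 1, 1, 1]  (obs o_1=2)
t=2: δ = [2.747e-04, 1.831e-04, 3.662e-04, 1.831e-04]  ψ = [3, 0, 0, 0]  (obs o_2=3)
t=3: δ = [3.433e-05, 5.722e-06, 1.717e-05, 3.433e-05]  ψ = [2, 1, 0, 2]  (obs o_3=2)
t=4: δ = [3.219e-06, 5.364e-07, 2.146e-06, 2.146e-06]  ψ = [3, 0, 0, 0]  (obs o_4=2)
backtrack: best end state = 0; path = [1, 0, 2, 3, 0]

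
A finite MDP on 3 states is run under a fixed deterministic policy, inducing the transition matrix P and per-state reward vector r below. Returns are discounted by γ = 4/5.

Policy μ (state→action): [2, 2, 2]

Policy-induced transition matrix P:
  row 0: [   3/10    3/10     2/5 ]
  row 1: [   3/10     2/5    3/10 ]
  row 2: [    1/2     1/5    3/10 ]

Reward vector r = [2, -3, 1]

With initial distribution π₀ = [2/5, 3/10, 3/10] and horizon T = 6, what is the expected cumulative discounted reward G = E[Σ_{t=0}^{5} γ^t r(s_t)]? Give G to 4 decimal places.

t=0: π = [0.4000, 0.3000, 0.3000], E[r] = 0.2000, γ^t·E[r] = 0.200000, running G = 0.200000
t=1: π = [0.3600, 0.3000, 0.3400], E[r] = 0.1600, γ^t·E[r] = 0.128000, running G = 0.328000
t=2: π = [0.3680, 0.2960, 0.3360], E[r] = 0.1840, γ^t·E[r] = 0.117760, running G = 0.445760
t=3: π = [0.3672, 0.2960, 0.3368], E[r] = 0.1832, γ^t·E[r] = 0.093798, running G = 0.539558
t=4: π = [0.3674, 0.2959, 0.3367], E[r] = 0.1837, γ^t·E[r] = 0.075235, running G = 0.614794
t=5: π = [0.3673, 0.2959, 0.3367], E[r] = 0.1837, γ^t·E[r] = 0.060183, running G = 0.674977

G = 0.6750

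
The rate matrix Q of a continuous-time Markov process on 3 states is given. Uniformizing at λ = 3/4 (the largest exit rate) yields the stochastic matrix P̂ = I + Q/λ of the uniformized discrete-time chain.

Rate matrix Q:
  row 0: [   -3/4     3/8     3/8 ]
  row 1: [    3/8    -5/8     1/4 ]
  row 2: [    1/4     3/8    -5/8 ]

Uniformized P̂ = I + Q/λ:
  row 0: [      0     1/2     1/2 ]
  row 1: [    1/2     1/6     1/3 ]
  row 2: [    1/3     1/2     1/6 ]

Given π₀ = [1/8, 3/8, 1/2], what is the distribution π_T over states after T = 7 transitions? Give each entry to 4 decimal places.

t=0: π = [0.1250, 0.3750, 0.5000]
t=1: π = [0.3542, 0.3750, 0.2708]
t=2: π = [0.2778, 0.3750, 0.3472]
t=3: π = [0.3032, 0.3750, 0.3218]
t=4: π = [0.2948, 0.3750, 0.3302]
t=5: π = [0.2976, 0.3750, 0.3274]
t=6: π = [0.2966, 0.3750, 0.3284]
t=7: π = [0.2970, 0.3750, 0.3280]

π = [0.2970, 0.3750, 0.3280]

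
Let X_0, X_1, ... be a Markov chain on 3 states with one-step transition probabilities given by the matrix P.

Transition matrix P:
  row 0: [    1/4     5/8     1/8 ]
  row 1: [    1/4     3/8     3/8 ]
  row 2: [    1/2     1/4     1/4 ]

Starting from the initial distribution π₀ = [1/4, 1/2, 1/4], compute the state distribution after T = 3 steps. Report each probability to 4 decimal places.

π = [0.3154, 0.4224, 0.2622]

t=0: π = [0.2500, 0.5000, 0.2500]
t=1: π = [0.3125, 0.4063, 0.2813]
t=2: π = [0.3203, 0.4180, 0.2617]
t=3: π = [0.3154, 0.4224, 0.2622]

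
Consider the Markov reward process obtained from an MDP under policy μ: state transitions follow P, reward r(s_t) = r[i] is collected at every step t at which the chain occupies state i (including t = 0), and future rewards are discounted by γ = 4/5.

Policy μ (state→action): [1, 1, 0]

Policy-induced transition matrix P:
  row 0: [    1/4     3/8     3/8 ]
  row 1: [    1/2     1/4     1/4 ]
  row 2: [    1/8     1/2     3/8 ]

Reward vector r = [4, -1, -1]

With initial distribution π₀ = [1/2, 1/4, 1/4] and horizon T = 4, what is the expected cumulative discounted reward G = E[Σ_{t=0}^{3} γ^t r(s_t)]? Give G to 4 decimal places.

G = 2.4080

t=0: π = [0.5000, 0.2500, 0.2500], E[r] = 1.5000, γ^t·E[r] = 1.500000, running G = 1.500000
t=1: π = [0.2813, 0.3750, 0.3438], E[r] = 0.4063, γ^t·E[r] = 0.325000, running G = 1.825000
t=2: π = [0.3008, 0.3711, 0.3281], E[r] = 0.5039, γ^t·E[r] = 0.322500, running G = 2.147500
t=3: π = [0.3018, 0.3696, 0.3286], E[r] = 0.5088, γ^t·E[r] = 0.260500, running G = 2.408000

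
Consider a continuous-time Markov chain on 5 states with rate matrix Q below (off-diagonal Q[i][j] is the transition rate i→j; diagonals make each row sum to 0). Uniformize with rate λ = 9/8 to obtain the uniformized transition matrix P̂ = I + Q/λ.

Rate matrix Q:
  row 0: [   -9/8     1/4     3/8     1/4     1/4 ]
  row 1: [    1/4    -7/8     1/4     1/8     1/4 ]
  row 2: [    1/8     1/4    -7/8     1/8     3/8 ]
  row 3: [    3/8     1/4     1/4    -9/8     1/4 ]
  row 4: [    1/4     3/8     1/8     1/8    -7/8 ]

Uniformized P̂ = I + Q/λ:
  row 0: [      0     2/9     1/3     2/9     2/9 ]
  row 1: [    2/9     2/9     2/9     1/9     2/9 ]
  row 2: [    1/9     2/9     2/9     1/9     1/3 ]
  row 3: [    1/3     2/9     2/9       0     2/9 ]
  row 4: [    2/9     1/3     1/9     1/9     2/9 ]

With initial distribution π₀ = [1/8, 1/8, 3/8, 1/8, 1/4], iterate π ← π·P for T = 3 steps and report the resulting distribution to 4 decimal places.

π = [0.1730, 0.2495, 0.2143, 0.1175, 0.2457]

t=0: π = [0.1250, 0.1250, 0.3750, 0.1250, 0.2500]
t=1: π = [0.1667, 0.2500, 0.2083, 0.1111, 0.2639]
t=2: π = [0.1744, 0.2515, 0.2114, 0.1173, 0.2454]
t=3: π = [0.1730, 0.2495, 0.2143, 0.1175, 0.2457]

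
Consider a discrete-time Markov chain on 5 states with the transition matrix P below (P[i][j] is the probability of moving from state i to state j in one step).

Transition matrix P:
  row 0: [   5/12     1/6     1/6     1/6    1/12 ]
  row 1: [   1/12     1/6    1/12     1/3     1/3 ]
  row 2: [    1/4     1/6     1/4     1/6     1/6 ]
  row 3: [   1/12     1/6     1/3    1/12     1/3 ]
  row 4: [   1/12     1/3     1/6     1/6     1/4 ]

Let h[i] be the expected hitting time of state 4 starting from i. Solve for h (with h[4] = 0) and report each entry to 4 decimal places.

First-step conditioning: h[4] = 0; for i ≠ 4, h[i] = 1 + Σ_k P[i][k]·h[k].
  h[0] = 1 + 5/12·h[0] + 1/6·h[1] + 1/6·h[2] + 1/6·h[3]
  h[1] = 1 + 1/12·h[0] + 1/6·h[1] + 1/12·h[2] + 1/3·h[3]
  h[2] = 1 + 1/4·h[0] + 1/6·h[1] + 1/4·h[2] + 1/6·h[3]
  h[3] = 1 + 1/12·h[0] + 1/6·h[1] + 1/3·h[2] + 1/12·h[3]
Solving the 4×4 linear system over states ≠ 4 gives exactly h = [429/80, 123/32, 39/8, 81/20, 0] (h[4] = 0 is the target).

h = [5.3625, 3.8438, 4.8750, 4.0500, 0.0000]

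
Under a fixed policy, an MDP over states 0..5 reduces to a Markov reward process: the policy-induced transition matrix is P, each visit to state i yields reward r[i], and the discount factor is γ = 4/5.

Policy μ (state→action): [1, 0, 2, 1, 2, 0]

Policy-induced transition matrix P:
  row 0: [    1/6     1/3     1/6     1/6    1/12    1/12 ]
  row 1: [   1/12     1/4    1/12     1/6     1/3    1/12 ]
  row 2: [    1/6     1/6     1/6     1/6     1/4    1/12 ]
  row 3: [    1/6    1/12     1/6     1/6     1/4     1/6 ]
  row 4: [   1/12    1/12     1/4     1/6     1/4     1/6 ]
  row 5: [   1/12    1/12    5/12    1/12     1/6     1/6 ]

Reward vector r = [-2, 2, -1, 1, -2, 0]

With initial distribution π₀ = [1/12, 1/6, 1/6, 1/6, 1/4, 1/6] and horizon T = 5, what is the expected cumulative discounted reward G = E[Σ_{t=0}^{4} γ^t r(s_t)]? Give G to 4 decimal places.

G = -1.4158

t=0: π = [0.0833, 0.1667, 0.1667, 0.1667, 0.2500, 0.1667], E[r] = -0.3333, γ^t·E[r] = -0.333333, running G = -0.333333
t=1: π = [0.1181, 0.1458, 0.2153, 0.1528, 0.2361, 0.1319], E[r] = -0.4792, γ^t·E[r] = -0.383333, running G = -0.716667
t=2: π = [0.1238, 0.1551, 0.2072, 0.1557, 0.2315, 0.1267], E[r] = -0.4520, γ^t·E[r] = -0.289259, running G = -1.005926
t=3: π = [0.1239, 0.1574, 0.2047, 0.1561, 0.2317, 0.1262], E[r] = -0.4450, γ^t·E[r] = -0.227852, running G = -1.233778
t=4: π = [0.1237, 0.1576, 0.2044, 0.1562, 0.2320, 0.1262], E[r] = -0.4444, γ^t·E[r] = -0.182030, running G = -1.415807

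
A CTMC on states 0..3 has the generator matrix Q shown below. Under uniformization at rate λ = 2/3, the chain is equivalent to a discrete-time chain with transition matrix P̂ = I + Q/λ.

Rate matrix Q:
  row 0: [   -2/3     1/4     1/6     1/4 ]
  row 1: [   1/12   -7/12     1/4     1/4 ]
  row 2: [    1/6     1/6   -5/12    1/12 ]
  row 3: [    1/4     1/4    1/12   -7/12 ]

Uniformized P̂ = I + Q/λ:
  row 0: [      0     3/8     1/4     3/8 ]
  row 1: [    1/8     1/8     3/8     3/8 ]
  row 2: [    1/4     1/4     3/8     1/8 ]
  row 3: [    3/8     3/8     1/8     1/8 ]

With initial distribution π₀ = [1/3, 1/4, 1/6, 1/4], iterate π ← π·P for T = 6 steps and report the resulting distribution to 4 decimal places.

π = [0.1971, 0.2710, 0.2899, 0.2420]

t=0: π = [0.3333, 0.2500, 0.1667, 0.2500]
t=1: π = [0.1667, 0.2917, 0.2708, 0.2708]
t=2: π = [0.2057, 0.2682, 0.2865, 0.2396]
t=3: π = [0.1950, 0.2721, 0.2894, 0.2435]
t=4: π = [0.1977, 0.2708, 0.2898, 0.2418]
t=5: π = [0.1970, 0.2711, 0.2898, 0.2421]
t=6: π = [0.1971, 0.2710, 0.2899, 0.2420]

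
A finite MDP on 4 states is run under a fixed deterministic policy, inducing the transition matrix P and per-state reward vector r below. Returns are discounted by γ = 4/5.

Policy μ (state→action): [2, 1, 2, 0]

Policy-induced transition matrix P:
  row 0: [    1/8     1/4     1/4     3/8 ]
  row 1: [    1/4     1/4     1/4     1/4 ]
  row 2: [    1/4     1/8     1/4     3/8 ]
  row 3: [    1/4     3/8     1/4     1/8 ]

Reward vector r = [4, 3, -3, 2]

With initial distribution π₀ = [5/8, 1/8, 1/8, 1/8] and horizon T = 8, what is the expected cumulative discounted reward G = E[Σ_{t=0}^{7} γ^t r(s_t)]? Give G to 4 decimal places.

G = 7.2537

t=0: π = [0.6250, 0.1250, 0.1250, 0.1250], E[r] = 2.7500, γ^t·E[r] = 2.750000, running G = 2.750000
t=1: π = [0.1719, 0.2500, 0.2500, 0.3281], E[r] = 1.3438, γ^t·E[r] = 1.075000, running G = 3.825000
t=2: π = [0.2285, 0.2598, 0.2500, 0.2617], E[r] = 1.4668, γ^t·E[r] = 0.938750, running G = 4.763750
t=3: π = [0.2214, 0.2515, 0.2500, 0.2771], E[r] = 1.4443, γ^t·E[r] = 0.739500, running G = 5.503250
t=4: π = [0.2223, 0.2534, 0.2500, 0.2743], E[r] = 1.4480, γ^t·E[r] = 0.593113, running G = 6.096363
t=5: π = [0.2222, 0.2530, 0.2500, 0.2748], E[r] = 1.4475, γ^t·E[r] = 0.474303, running G = 6.570665
t=6: π = [0.2222, 0.2531, 0.2500, 0.2747], E[r] = 1.4475, γ^t·E[r] = 0.379464, running G = 6.950129
t=7: π = [0.2222, 0.2531, 0.2500, 0.2747], E[r] = 1.4475, γ^t·E[r] = 0.303569, running G = 7.253698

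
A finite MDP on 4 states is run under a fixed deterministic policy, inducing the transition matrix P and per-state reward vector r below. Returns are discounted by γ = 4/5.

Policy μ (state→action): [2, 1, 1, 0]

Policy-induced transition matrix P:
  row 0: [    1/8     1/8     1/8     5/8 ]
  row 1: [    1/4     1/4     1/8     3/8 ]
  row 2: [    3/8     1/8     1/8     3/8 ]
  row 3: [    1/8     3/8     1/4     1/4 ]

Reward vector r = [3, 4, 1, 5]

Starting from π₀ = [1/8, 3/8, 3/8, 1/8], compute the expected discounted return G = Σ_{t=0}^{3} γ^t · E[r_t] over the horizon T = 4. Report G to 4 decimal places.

G = 10.0654

t=0: π = [0.1250, 0.3750, 0.3750, 0.1250], E[r] = 2.8750, γ^t·E[r] = 2.875000, running G = 2.875000
t=1: π = [0.2656, 0.2031, 0.1406, 0.3906], E[r] = 3.7031, γ^t·E[r] = 2.962500, running G = 5.837500
t=2: π = [0.1855, 0.2480, 0.1738, 0.3926], E[r] = 3.6855, γ^t·E[r] = 2.358750, running G = 8.196250
t=3: π = [0.1995, 0.2542, 0.1741, 0.3723], E[r] = 3.6506, γ^t·E[r] = 1.869125, running G = 10.065375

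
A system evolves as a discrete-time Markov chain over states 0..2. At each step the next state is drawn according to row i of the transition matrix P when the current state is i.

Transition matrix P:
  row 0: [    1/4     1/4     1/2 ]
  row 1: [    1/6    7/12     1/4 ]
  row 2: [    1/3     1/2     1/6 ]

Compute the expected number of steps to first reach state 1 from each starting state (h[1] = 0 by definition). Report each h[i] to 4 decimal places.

First-step conditioning: h[1] = 0; for i ≠ 1, h[i] = 1 + Σ_k P[i][k]·h[k].
  h[0] = 1 + 1/4·h[0] + 1/2·h[2]
  h[2] = 1 + 1/3·h[0] + 1/6·h[2]
Solving the 2×2 linear system over states ≠ 1 gives exactly h = [32/11, 0, 26/11] (h[1] = 0 is the target).

h = [2.9091, 0.0000, 2.3636]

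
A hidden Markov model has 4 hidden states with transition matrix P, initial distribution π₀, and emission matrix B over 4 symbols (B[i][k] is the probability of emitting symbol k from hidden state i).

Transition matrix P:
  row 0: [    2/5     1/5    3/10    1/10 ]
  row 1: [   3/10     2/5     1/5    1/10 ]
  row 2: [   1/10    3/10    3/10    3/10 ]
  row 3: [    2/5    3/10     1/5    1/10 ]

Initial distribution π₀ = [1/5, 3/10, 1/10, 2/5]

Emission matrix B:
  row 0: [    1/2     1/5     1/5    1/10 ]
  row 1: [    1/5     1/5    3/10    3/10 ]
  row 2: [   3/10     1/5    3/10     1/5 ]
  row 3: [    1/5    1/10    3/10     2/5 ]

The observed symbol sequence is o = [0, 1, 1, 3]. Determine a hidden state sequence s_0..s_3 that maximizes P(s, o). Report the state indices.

path = [0, 0, 2, 3]

t=0: δ = [1.000e-01, 6.000e-02, 3.000e-02, 8.000e-02]  (obs o_0=0)
t=1: δ = [8.000e-03, 4.800e-03, 6.000e-03, 1.000e-03]  ψ = [0, 1, 0, 0]  (obs o_1=1)
t=2: δ = [6.400e-04, 3.840e-04, 4.800e-04, 1.800e-04]  ψ = [0, 1, 0, 2]  (obs o_2=1)
t=3: δ = [2.560e-05, 4.608e-05, 3.840e-05, 5.760e-05]  ψ = [0, 1, 0, 2]  (obs o_3=3)
backtrack: best end state = 3; path = [0, 0, 2, 3]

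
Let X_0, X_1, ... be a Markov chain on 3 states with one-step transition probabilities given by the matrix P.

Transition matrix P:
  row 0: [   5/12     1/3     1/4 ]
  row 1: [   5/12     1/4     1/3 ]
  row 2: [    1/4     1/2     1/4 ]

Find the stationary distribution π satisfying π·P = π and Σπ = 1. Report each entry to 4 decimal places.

π = [0.3701, 0.3506, 0.2792]

Balance equations π_j = Σ_i π_i·P[i][j]:
  π_0 = 5/12·π_0 + 5/12·π_1 + 1/4·π_2
  π_1 = 1/3·π_0 + 1/4·π_1 + 1/2·π_2
  normalize: π_0 + π_1 + π_2 = 1
Solving the linear system gives exactly π = [57/154, 27/77, 43/154].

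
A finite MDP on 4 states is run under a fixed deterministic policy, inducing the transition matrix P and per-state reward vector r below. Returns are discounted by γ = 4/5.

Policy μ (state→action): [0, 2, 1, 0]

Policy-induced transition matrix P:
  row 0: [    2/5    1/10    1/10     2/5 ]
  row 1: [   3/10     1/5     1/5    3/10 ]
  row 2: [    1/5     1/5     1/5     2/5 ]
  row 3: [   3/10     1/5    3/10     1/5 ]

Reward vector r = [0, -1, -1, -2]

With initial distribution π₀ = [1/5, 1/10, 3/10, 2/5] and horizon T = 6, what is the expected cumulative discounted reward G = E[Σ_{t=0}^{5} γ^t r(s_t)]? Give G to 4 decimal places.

t=0: π = [0.2000, 0.1000, 0.3000, 0.4000], E[r] = -1.2000, γ^t·E[r] = -1.200000, running G = -1.200000
t=1: π = [0.2900, 0.1800, 0.2200, 0.3100], E[r] = -1.0200, γ^t·E[r] = -0.816000, running G = -2.016000
t=2: π = [0.3070, 0.1710, 0.2020, 0.3200], E[r] = -1.0130, γ^t·E[r] = -0.648320, running G = -2.664320
t=3: π = [0.3105, 0.1693, 0.2013, 0.3189], E[r] = -1.0084, γ^t·E[r] = -0.516301, running G = -3.180621
t=4: π = [0.3109, 0.1690, 0.2008, 0.3193], E[r] = -1.0084, γ^t·E[r] = -0.413028, running G = -3.593649
t=5: π = [0.3110, 0.1689, 0.2008, 0.3192], E[r] = -1.0082, γ^t·E[r] = -0.330380, running G = -3.924029

G = -3.9240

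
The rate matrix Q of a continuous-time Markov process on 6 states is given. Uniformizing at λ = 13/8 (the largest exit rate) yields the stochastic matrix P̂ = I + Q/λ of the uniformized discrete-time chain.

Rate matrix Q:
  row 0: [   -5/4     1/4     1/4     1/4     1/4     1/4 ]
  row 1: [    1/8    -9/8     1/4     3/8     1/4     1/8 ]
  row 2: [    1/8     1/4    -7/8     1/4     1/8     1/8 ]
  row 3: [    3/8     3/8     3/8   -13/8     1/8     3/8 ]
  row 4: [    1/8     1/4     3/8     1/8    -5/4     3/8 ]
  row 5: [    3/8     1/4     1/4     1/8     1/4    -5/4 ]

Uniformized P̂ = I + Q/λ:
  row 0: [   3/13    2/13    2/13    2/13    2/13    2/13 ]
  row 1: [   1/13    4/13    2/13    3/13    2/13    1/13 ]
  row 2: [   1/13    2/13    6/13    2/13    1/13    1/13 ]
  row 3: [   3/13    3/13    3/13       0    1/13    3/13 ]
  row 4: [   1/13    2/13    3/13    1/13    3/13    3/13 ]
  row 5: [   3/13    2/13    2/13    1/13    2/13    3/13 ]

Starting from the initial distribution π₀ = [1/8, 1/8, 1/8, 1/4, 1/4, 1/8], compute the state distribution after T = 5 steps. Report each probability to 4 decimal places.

t=0: π = [0.1250, 0.1250, 0.1250, 0.2500, 0.2500, 0.1250]
t=1: π = [0.1538, 0.1923, 0.2308, 0.0962, 0.1442, 0.1827]
t=2: π = [0.1435, 0.1908, 0.2433, 0.1287, 0.1398, 0.1538]
t=3: π = [0.1425, 0.1931, 0.2494, 0.1261, 0.1360, 0.1529]
t=4: π = [0.1418, 0.1933, 0.2507, 0.1271, 0.1354, 0.1517]
t=5: π = [0.1416, 0.1934, 0.2512, 0.1271, 0.1352, 0.1516]

π = [0.1416, 0.1934, 0.2512, 0.1271, 0.1352, 0.1516]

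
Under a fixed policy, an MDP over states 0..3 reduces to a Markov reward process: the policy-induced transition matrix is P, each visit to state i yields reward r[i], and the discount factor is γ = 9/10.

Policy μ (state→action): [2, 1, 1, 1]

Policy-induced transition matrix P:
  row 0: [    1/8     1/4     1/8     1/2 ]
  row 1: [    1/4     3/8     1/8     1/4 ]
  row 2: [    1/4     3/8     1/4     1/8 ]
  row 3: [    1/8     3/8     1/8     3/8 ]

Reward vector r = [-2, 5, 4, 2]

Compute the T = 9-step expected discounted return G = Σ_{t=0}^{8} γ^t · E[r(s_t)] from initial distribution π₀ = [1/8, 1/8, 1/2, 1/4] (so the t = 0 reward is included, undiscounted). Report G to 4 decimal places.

G = 16.1916

t=0: π = [0.1250, 0.1250, 0.5000, 0.2500], E[r] = 2.8750, γ^t·E[r] = 2.875000, running G = 2.875000
t=1: π = [0.2031, 0.3594, 0.1875, 0.2500], E[r] = 2.6406, γ^t·E[r] = 2.376563, running G = 5.251563
t=2: π = [0.1934, 0.3496, 0.1484, 0.3086], E[r] = 2.5723, γ^t·E[r] = 2.083535, running G = 7.335098
t=3: π = [0.1873, 0.3508, 0.1436, 0.3184], E[r] = 2.5906, γ^t·E[r] = 1.888530, running G = 9.223628
t=4: π = [0.1868, 0.3516, 0.1429, 0.3187], E[r] = 2.5935, γ^t·E[r] = 1.701579, running G = 10.925207
t=5: π = [0.1868, 0.3517, 0.1429, 0.3187], E[r] = 2.5934, γ^t·E[r] = 1.531387, running G = 12.456594
t=6: π = [0.1868, 0.3516, 0.1429, 0.3187], E[r] = 2.5934, γ^t·E[r] = 1.378240, running G = 13.834834
t=7: π = [0.1868, 0.3516, 0.1429, 0.3187], E[r] = 2.5934, γ^t·E[r] = 1.240418, running G = 15.075252
t=8: π = [0.1868, 0.3516, 0.1429, 0.3187], E[r] = 2.5934, γ^t·E[r] = 1.116377, running G = 16.191629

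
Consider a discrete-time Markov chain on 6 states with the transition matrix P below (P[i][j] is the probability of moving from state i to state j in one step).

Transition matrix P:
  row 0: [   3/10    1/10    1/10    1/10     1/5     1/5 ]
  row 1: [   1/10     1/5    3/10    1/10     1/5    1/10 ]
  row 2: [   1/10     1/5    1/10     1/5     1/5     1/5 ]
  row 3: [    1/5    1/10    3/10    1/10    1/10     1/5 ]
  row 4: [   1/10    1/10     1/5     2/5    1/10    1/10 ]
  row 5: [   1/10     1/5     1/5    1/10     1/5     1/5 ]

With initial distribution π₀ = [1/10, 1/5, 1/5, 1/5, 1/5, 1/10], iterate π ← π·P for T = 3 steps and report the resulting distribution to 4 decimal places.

t=0: π = [0.1000, 0.2000, 0.2000, 0.2000, 0.2000, 0.1000]
t=1: π = [0.1400, 0.1500, 0.2100, 0.1800, 0.1600, 0.1600]
t=2: π = [0.1460, 0.1520, 0.1980, 0.1690, 0.1660, 0.1690]
t=3: π = [0.1461, 0.1519, 0.1977, 0.1696, 0.1665, 0.1682]

π = [0.1461, 0.1519, 0.1977, 0.1696, 0.1665, 0.1682]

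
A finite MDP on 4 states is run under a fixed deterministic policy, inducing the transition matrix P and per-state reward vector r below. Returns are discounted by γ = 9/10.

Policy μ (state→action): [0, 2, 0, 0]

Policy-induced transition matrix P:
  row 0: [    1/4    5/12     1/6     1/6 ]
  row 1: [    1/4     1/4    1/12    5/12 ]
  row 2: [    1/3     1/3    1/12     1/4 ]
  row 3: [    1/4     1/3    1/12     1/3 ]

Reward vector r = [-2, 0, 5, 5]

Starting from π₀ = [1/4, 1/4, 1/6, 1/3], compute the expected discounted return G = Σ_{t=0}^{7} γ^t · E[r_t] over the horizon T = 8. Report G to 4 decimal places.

G = 9.2238

t=0: π = [0.2500, 0.2500, 0.1667, 0.3333], E[r] = 2.0000, γ^t·E[r] = 2.000000, running G = 2.000000
t=1: π = [0.2639, 0.3333, 0.1042, 0.2986], E[r] = 1.4861, γ^t·E[r] = 1.337500, running G = 3.337500
t=2: π = [0.2587, 0.3275, 0.1053, 0.3084], E[r] = 1.5515, γ^t·E[r] = 1.256719, running G = 4.594219
t=3: π = [0.2588, 0.3276, 0.1049, 0.3087], E[r] = 1.5506, γ^t·E[r] = 1.130379, running G = 5.724598
t=4: π = [0.2587, 0.3276, 0.1049, 0.3088], E[r] = 1.5508, γ^t·E[r] = 1.017494, running G = 6.742092
t=5: π = [0.2587, 0.3276, 0.1049, 0.3088], E[r] = 1.5508, γ^t·E[r] = 0.915752, running G = 7.657843
t=6: π = [0.2587, 0.3276, 0.1049, 0.3088], E[r] = 1.5508, γ^t·E[r] = 0.824177, running G = 8.482020
t=7: π = [0.2587, 0.3276, 0.1049, 0.3088], E[r] = 1.5508, γ^t·E[r] = 0.741759, running G = 9.223779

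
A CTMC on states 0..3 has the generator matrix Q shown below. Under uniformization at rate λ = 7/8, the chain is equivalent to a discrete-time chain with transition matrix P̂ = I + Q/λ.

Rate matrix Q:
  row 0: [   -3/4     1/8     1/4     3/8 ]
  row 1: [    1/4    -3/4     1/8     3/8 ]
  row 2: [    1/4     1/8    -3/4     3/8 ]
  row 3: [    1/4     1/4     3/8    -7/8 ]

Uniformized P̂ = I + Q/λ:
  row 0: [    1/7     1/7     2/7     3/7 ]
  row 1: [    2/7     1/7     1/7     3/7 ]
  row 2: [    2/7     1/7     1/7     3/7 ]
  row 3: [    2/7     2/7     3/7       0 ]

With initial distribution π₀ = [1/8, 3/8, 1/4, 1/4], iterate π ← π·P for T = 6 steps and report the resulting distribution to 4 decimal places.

t=0: π = [0.1250, 0.3750, 0.2500, 0.2500]
t=1: π = [0.2679, 0.1786, 0.2321, 0.3214]
t=2: π = [0.2474, 0.1888, 0.2730, 0.2908]
t=3: π = [0.2504, 0.1844, 0.2613, 0.3039]
t=4: π = [0.2499, 0.1863, 0.2655, 0.2983]
t=5: π = [0.2500, 0.1855, 0.2638, 0.3007]
t=6: π = [0.2500, 0.1858, 0.2645, 0.2997]

π = [0.2500, 0.1858, 0.2645, 0.2997]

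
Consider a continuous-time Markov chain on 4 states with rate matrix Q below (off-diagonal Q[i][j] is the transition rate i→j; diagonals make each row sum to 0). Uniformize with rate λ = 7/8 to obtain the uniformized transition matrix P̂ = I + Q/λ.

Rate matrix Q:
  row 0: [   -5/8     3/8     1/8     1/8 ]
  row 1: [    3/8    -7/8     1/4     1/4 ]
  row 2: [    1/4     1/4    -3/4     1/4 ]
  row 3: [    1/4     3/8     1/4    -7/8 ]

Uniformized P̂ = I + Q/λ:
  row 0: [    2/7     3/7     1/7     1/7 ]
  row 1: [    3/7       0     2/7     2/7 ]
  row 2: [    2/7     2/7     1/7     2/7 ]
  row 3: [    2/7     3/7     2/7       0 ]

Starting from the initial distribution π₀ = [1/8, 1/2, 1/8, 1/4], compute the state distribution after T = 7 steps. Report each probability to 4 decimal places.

t=0: π = [0.1250, 0.5000, 0.1250, 0.2500]
t=1: π = [0.3571, 0.1964, 0.2500, 0.1964]
t=2: π = [0.3138, 0.3087, 0.1990, 0.1786]
t=3: π = [0.3298, 0.2679, 0.2125, 0.1899]
t=4: π = [0.3240, 0.2834, 0.2082, 0.1844]
t=5: π = [0.3262, 0.2774, 0.2097, 0.1868]
t=6: π = [0.3253, 0.2798, 0.2092, 0.1858]
t=7: π = [0.3257, 0.2788, 0.2094, 0.1862]

π = [0.3257, 0.2788, 0.2094, 0.1862]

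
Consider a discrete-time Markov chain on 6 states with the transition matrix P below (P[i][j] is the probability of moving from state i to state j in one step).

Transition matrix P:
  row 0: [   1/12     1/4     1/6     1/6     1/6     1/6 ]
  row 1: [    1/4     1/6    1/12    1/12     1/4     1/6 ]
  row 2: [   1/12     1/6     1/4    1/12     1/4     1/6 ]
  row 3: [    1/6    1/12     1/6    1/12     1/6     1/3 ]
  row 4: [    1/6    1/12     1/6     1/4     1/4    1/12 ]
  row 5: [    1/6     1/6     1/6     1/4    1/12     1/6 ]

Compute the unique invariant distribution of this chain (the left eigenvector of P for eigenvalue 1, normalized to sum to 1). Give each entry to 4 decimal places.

Balance equations π_j = Σ_i π_i·P[i][j]:
  π_0 = 1/12·π_0 + 1/4·π_1 + 1/12·π_2 + 1/6·π_3 + 1/6·π_4 + 1/6·π_5
  π_1 = 1/4·π_0 + 1/6·π_1 + 1/6·π_2 + 1/12·π_3 + 1/12·π_4 + 1/6·π_5
  π_2 = 1/6·π_0 + 1/12·π_1 + 1/4·π_2 + 1/6·π_3 + 1/6·π_4 + 1/6·π_5
  π_3 = 1/6·π_0 + 1/12·π_1 + 1/12·π_2 + 1/12·π_3 + 1/4·π_4 + 1/4·π_5
  π_4 = 1/6·π_0 + 1/4·π_1 + 1/4·π_2 + 1/6·π_3 + 1/4·π_4 + 1/12·π_5
  normalize: π_0 + π_1 + π_2 + π_3 + π_4 + π_5 = 1
Solving the linear system gives exactly π = [3041/19948, 35903/239376, 40259/239376, 2363/14961, 5825/29922, 21157/119688].

π = [0.1524, 0.1500, 0.1682, 0.1579, 0.1947, 0.1768]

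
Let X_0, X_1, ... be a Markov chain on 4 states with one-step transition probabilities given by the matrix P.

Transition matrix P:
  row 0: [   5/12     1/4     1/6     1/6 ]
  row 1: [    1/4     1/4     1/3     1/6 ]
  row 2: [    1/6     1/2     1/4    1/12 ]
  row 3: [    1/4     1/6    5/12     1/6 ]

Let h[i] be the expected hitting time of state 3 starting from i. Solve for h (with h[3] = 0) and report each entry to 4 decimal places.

h = [6.8108, 6.9189, 7.4595, 0.0000]

First-step conditioning: h[3] = 0; for i ≠ 3, h[i] = 1 + Σ_k P[i][k]·h[k].
  h[0] = 1 + 5/12·h[0] + 1/4·h[1] + 1/6·h[2]
  h[1] = 1 + 1/4·h[0] + 1/4·h[1] + 1/3·h[2]
  h[2] = 1 + 1/6·h[0] + 1/2·h[1] + 1/4·h[2]
Solving the 3×3 linear system over states ≠ 3 gives exactly h = [252/37, 256/37, 276/37, 0] (h[3] = 0 is the target).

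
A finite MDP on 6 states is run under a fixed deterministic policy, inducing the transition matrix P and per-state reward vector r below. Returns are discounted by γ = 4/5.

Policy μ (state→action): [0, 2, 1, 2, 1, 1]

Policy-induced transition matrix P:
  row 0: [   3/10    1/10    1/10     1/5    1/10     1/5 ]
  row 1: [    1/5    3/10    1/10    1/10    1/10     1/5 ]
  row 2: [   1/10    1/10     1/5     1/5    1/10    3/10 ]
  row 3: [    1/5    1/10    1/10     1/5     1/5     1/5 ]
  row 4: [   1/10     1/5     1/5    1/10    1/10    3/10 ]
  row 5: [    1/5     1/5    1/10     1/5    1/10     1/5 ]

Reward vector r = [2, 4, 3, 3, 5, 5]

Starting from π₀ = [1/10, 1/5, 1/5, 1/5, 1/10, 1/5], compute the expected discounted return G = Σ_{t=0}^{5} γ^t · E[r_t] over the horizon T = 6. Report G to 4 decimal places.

t=0: π = [0.1000, 0.2000, 0.2000, 0.2000, 0.1000, 0.2000], E[r] = 3.7000, γ^t·E[r] = 3.700000, running G = 3.700000
t=1: π = [0.1800, 0.1700, 0.1300, 0.1700, 0.1200, 0.2300], E[r] = 3.6900, γ^t·E[r] = 2.952000, running G = 6.652000
t=2: π = [0.1930, 0.1690, 0.1250, 0.1710, 0.1170, 0.2250], E[r] = 3.6600, γ^t·E[r] = 2.342400, running G = 8.994400
t=3: π = [0.1951, 0.1680, 0.1242, 0.1714, 0.1171, 0.2242], E[r] = 3.6555, γ^t·E[r] = 1.871616, running G = 10.866016
t=4: π = [0.1954, 0.1677, 0.1241, 0.1715, 0.1171, 0.2241], E[r] = 3.6549, γ^t·E[r] = 1.497043, running G = 12.363059
t=5: π = [0.1954, 0.1677, 0.1241, 0.1715, 0.1171, 0.2241], E[r] = 3.6548, γ^t·E[r] = 1.197609, running G = 13.560668

G = 13.5607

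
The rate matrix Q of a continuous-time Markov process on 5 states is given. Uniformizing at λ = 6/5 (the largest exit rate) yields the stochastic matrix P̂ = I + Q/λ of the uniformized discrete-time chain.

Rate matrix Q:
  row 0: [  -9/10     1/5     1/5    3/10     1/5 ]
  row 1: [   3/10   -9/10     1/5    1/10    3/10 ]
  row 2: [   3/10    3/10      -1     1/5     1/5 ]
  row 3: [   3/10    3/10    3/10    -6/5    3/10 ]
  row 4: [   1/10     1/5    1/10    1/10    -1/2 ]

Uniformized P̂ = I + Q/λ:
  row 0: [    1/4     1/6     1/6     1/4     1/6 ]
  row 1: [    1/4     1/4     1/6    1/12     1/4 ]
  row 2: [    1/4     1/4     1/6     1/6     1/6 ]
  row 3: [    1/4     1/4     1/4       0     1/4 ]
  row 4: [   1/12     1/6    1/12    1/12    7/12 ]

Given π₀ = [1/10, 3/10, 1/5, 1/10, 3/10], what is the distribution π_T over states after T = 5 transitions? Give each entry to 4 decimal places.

π = [0.1947, 0.2061, 0.1489, 0.1183, 0.3319]

t=0: π = [0.1000, 0.3000, 0.2000, 0.1000, 0.3000]
t=1: π = [0.2000, 0.2167, 0.1500, 0.1083, 0.3250]
t=2: π = [0.1958, 0.2063, 0.1486, 0.1201, 0.3292]
t=3: π = [0.1951, 0.2063, 0.1492, 0.1183, 0.3310]
t=4: π = [0.1948, 0.2062, 0.1489, 0.1184, 0.3316]
t=5: π = [0.1947, 0.2061, 0.1489, 0.1183, 0.3319]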